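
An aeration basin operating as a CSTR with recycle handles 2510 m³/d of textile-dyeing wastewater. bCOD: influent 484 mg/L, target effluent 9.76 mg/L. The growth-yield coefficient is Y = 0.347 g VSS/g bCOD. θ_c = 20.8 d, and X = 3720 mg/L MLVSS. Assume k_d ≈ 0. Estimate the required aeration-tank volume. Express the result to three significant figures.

V·X = Y·Q·ΔS·θ_c gives V = 0.347 × 2510 × (484 − 9.76) × 20.8 / 3720 = 2310 m³.

V ≈ 2310 m³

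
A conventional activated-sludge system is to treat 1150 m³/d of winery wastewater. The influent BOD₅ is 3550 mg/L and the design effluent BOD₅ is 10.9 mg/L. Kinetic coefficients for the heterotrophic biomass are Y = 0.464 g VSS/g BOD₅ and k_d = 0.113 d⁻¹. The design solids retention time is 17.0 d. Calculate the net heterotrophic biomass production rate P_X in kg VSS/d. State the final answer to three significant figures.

P_X ≈ 647 kg VSS/d

Correct the yield for decay: Y_obs = Y/(1 + k_d θ_c) = 0.464 / (1 + 0.113 × 17.0) = 0.464 / 2.921 = 0.1588.
Q·(S₀ − S) = 1150 × (3550 − 10.9) × 10⁻³ = 4070 kg/d removed.
So the net sludge growth is P_X = 0.1588 × 4070 = 646.5 kg VSS/d.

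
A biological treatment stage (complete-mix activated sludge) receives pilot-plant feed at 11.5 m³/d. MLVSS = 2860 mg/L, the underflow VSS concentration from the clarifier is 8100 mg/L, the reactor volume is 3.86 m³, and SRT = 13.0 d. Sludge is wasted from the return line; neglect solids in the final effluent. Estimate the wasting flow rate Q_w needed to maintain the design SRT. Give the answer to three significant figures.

Q_w ≈ 0.105 m³/d

Q_w = (V·X)/(θ_c X_r) = 3.860 × 2860 / (13.0 × 8100) = 0.1048 m³/d.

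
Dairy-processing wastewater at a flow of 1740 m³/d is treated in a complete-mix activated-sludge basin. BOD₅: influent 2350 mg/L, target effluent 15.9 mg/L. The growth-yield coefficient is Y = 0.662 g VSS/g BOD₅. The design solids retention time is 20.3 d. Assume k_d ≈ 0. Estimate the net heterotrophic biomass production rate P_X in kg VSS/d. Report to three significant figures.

With endogenous decay neglected, the observed yield equals the true yield: Y_obs = Y = 0.662 g VSS/g BOD₅.
Substrate removed = Q·(S₀ − S) = 1740 m³/d × (2350 − 15.9) g/m³ = 4.06×10^6 g/d = 4061 kg/d.
So the net sludge growth is P_X = 0.6620 × 4061 = 2689 kg VSS/d.

P_X ≈ 2690 kg VSS/d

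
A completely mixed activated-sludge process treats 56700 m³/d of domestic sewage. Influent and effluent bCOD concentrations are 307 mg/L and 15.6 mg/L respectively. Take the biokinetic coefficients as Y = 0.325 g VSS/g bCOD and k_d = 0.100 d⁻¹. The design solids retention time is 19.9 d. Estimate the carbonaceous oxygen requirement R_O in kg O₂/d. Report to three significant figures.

R_O ≈ 14000 kg O₂/d

The observed yield is Y_obs = Y/(1 + k_d·θ_c) = 0.325 / (1 + 0.100 × 19.9) = 0.325 / 2.990 = 0.1087 g VSS per g bCOD removed.
Substrate removed = Q·(S₀ − S) = 56700 m³/d × (307 − 15.6) g/m³ = 1.65×10^7 g/d = 16522 kg/d.
Biomass synthesised: P_X = Y_obs × 16522 = 1796 kg VSS/d.
Carbonaceous O₂ demand = substrate oxidised − cell-mass equivalent = 16522 − 1.42 × 1796 = 13972 kg O₂/d.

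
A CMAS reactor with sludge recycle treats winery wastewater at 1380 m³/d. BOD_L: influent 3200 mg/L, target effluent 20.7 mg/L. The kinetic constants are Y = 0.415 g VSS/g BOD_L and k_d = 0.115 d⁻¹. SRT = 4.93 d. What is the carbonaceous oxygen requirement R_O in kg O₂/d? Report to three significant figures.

Y_obs = Y / (1 + k_d θ_c) = 0.415 / (1 + 0.115 × 4.93) = 0.415 / 1.567 = 0.2648.
Q·(S₀ − S) = 1380 × (3200 − 20.7) × 10⁻³ = 4387 kg/d removed.
P_X = Y_obs·Q·(S₀ − S) = 0.2648 × 4387 = 1162 kg VSS/d.
Carbonaceous O₂ demand = substrate oxidised − cell-mass equivalent = 4387 − 1.42 × 1162 = 2737 kg O₂/d.

R_O ≈ 2740 kg O₂/d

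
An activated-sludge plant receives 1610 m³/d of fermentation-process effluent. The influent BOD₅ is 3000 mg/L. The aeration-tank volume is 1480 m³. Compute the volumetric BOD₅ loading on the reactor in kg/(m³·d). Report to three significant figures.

L_v ≈ 3.26 kg BOD₅/(m³·d)

Volumetric loading L_v = Q·S₀ / V = 1610 × 3000 g/m³ / 1480 m³ = 3264 g/(m³·d) = 3.264 kg BOD₅/(m³·d).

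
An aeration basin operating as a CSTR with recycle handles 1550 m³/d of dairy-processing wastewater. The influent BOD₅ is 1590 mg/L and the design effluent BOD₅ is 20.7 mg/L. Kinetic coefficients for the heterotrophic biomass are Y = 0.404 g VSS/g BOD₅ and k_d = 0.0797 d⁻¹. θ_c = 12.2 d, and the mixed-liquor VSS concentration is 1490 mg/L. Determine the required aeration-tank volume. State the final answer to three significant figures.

V ≈ 4080 m³

From the SRT design equation V = Y Q (S₀−S) θ_c / [X (1 + k_d θ_c)] = 0.404 × 1550 × (1590 − 20.7) × 12.2 / [1490 × (1 + 0.0797 × 12.2)] = 1.2×10^7 / 2939 = 4080 m³.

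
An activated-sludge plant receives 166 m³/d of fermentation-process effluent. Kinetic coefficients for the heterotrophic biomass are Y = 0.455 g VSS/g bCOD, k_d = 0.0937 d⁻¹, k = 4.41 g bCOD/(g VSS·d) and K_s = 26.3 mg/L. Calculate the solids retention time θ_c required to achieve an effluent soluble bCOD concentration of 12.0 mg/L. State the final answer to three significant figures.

At the target effluent, Y k S/(K_s+S) = 0.455×4.41×12.0/38.30 = 0.6287 d⁻¹.
θ_c = 1/(μ − k_d) = 1/(0.6287 − 0.0937) = 1/0.5350 = 1.869 d.

θ_c ≈ 1.87 d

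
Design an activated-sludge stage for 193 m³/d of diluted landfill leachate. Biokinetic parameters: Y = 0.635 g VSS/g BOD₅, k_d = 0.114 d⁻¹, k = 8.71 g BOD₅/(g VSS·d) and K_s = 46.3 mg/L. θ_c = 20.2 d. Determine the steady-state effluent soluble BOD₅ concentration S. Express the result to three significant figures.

Effluent substrate depends only on kinetics and SRT: S = K_s(1 + k_d θ_c) / [θ_c(Yk − k_d) − 1] = 46.3 × (1 + 0.114 × 20.2) / [20.2 × (0.635 × 8.71 − 0.114) − 1] = 152.9 / 108.4 = 1.410 mg/L.

S ≈ 1.41 mg/L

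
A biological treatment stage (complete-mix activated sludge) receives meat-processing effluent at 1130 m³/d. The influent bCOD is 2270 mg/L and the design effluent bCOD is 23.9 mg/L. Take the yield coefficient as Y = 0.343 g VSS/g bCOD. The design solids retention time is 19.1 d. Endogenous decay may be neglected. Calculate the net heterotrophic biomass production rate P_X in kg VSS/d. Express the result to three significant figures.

P_X ≈ 871 kg VSS/d

No decay correction is needed, so Y_obs = Y = 0.343.
ΔS = 2270 − 23.9 = 2246 mg/L, so the substrate removal rate is 1130 × 2246/1000 = 2538 kg bCOD/d.
Biomass produced: P_X = Y_obs·Q·ΔS = 0.3430 × 2538 ≈ 870.6 kg VSS/d.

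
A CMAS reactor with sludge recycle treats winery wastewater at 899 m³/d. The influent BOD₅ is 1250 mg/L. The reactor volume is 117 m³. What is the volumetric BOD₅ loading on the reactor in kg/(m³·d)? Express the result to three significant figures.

Applied BOD₅ load per unit volume = Q·S₀/V = (899 × 1250/1000)/117.0 = 9.605 kg BOD₅·m⁻³·d⁻¹.

L_v ≈ 9.60 kg BOD₅/(m³·d)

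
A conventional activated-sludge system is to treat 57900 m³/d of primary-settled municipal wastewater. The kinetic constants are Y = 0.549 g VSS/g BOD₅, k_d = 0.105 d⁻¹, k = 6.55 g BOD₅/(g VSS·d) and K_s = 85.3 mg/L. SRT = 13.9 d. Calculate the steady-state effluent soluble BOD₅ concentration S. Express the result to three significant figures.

Effluent substrate depends only on kinetics and SRT: S = K_s(1 + k_d θ_c) / [θ_c(Yk − k_d) − 1] = 85.3 × (1 + 0.105 × 13.9) / [13.9 × (0.549 × 6.55 − 0.105) − 1] = 209.8 / 47.52 = 4.414 mg/L.

S ≈ 4.41 mg/L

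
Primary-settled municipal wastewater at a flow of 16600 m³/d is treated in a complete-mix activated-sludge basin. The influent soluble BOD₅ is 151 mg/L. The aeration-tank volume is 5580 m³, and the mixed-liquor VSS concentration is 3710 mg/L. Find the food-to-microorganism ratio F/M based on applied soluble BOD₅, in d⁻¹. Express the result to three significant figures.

Food-to-microorganism ratio F/M = Q S₀ / (V X) = 16600 × 151 / (5580 × 3710) = 0.1211 d⁻¹.

F/M ≈ 0.121 d⁻¹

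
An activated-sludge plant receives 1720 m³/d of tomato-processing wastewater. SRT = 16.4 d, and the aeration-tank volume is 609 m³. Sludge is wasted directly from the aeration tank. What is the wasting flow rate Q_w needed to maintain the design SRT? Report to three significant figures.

Wasting from the aeration tank: Q_w = V / θ_c = 609.0 / 16.4 = 37.13 m³/d.

Q_w ≈ 37.1 m³/d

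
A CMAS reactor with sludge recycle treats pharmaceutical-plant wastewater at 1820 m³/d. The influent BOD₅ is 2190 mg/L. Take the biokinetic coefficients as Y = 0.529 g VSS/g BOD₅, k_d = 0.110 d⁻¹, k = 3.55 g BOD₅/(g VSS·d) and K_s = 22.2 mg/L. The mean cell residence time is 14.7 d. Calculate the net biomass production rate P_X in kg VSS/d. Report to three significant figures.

P_X ≈ 805 kg VSS/d

From the Monod/SRT balance for a CMAS, S = K_s·(1+k_d θ_c)/[θ_c·(Y k − k_d) − 1] = 22.2 × (1 + 0.110 × 14.7) / [14.7 × (0.529 × 3.55 − 0.110) − 1] = 58.10 / 24.99 = 2.325 mg/L.
Observed yield with endogenous decay: Y_obs = Y / (1 + k_d·θ_c) = 0.529 / (1 + 0.110 × 14.7) = 0.529 / 2.617 = 0.2021 g VSS/g BOD₅.
Substrate removed = Q·(S₀ − S) = 1820 m³/d × (2190 − 2.32) g/m³ = 3.98×10^6 g/d = 3982 kg/d.
P_X = Y_obs · Q(S₀ − S) = 0.2021 × 3982 = 804.8 kg VSS/d.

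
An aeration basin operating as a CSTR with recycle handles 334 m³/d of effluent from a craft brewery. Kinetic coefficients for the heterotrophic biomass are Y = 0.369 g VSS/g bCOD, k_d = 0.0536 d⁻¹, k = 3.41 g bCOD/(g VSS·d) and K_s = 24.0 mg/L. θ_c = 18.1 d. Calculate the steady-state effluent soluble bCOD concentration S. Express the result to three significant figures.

For a completely mixed reactor with recycle the Lawrence–McCarty relation gives S = K_s·(1 + k_d·θ_c) / [θ_c·(Y·k − k_d) − 1] = 24.0 × (1 + 0.0536 × 18.1) / [18.1 × (0.369 × 3.41 − 0.0536) − 1] = 47.28 / 20.80 = 2.273 mg/L.

S ≈ 2.27 mg/L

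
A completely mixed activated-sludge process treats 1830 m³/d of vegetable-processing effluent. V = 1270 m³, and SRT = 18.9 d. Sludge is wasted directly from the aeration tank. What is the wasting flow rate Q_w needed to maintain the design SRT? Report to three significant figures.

Wasting from the aeration tank: Q_w = V / θ_c = 1270 / 18.9 = 67.20 m³/d.

Q_w ≈ 67.2 m³/d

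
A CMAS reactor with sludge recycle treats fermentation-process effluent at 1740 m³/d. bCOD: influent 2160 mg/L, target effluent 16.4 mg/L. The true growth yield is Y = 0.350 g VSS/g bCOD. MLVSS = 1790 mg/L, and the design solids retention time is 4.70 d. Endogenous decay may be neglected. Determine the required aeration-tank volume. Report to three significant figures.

With k_d = 0 the design equation reduces to V = Y Q (S₀−S) θ_c / X = 0.350 × 1740 × (2160 − 16.4) × 4.70 / 1790 = 3428 m³.

V ≈ 3430 m³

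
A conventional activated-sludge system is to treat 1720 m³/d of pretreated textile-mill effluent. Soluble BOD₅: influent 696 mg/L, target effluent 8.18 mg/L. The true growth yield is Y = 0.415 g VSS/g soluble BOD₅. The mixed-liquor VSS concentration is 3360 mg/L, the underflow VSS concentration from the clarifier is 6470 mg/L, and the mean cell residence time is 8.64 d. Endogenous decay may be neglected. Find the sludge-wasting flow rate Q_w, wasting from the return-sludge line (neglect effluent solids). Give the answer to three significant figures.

With k_d = 0 the design equation reduces to V = Y Q (S₀−S) θ_c / X = 0.415 × 1720 × (696 − 8.18) × 8.64 / 3360 = 1262 m³.
Q_w = (V·X)/(θ_c X_r) = 1262 × 3360 / (8.64 × 6470) = 75.88 m³/d.

Q_w ≈ 75.9 m³/d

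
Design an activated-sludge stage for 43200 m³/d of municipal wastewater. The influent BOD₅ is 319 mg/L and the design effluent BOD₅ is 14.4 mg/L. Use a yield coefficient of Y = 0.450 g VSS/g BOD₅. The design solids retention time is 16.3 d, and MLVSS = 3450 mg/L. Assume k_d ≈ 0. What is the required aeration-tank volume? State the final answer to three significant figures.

V ≈ 28000 m³

V·X = Y·Q·ΔS·θ_c gives V = 0.450 × 43200 × (319 − 14.4) × 16.3 / 3450 = 27977 m³.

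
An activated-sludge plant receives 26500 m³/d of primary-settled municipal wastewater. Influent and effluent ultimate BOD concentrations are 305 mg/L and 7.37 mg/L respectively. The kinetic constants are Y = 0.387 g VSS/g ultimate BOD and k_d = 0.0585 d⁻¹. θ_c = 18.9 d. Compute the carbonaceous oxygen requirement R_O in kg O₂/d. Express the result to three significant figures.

R_O ≈ 5830 kg O₂/d

The observed yield is Y_obs = Y/(1 + k_d·θ_c) = 0.387 / (1 + 0.0585 × 18.9) = 0.387 / 2.106 = 0.1838 g VSS per g ultimate BOD removed.
Substrate removed = Q·(S₀ − S) = 26500 m³/d × (305 − 7.37) g/m³ = 7.89×10^6 g/d = 7887 kg/d.
Net sludge production P_X = 0.1838 × 7887 = 1450 kg VSS/d.
Carbonaceous O₂ demand = substrate oxidised − cell-mass equivalent = 7887 − 1.42 × 1450 = 5829 kg O₂/d.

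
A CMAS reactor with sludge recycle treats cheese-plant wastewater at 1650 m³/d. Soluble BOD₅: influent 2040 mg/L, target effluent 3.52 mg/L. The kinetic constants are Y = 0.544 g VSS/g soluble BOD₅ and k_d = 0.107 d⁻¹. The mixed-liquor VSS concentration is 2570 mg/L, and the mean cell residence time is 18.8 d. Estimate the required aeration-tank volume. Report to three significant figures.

Rearranging the biomass balance for a CMAS with decay, V = Y·Q·ΔS·θ_c / [X·(1+k_d θ_c)] = 0.544 × 1650 × (2040 − 3.52) × 18.8 / [2570 × (1 + 0.107 × 18.8)] = 3.44×10^7 / 7740 = 4440 m³.

V ≈ 4440 m³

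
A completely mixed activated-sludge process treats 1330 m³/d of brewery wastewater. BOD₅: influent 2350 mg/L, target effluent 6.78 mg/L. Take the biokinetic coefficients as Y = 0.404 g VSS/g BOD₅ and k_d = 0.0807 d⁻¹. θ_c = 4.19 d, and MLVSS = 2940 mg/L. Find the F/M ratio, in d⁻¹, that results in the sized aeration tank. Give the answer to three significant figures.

F/M ≈ 0.793 d⁻¹

Steady-state biomass mass balance: V·X·(1 + k_d·θ_c) = Y·Q·(S₀ − S)·θ_c, so V = 0.404 × 1330 × (2350 − 6.78) × 4.19 / [2940 × (1 + 0.0807 × 4.19)] = 5.28×10^6 / 3934 = 1341 m³.
Food-to-microorganism ratio F/M = Q S₀ / (V X) = 1330 × 2350 / (1341 × 2940) = 0.7928 d⁻¹.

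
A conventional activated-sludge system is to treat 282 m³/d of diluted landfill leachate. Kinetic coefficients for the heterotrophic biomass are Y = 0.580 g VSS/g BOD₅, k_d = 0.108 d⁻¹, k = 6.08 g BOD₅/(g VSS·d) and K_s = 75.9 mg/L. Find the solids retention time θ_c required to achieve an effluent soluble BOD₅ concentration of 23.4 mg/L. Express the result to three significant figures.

From 1/θ_c = Y·k·S/(K_s + S) − k_d: Y·k·S/(K_s+S) = 0.580 × 6.08 × 23.4 / (75.9 + 23.4) = 0.8310 d⁻¹.
Then 1/θ_c = μ − k_d = 0.8310 − 0.108 = 0.7230 d⁻¹, giving θ_c = 1.383 d.

θ_c ≈ 1.38 d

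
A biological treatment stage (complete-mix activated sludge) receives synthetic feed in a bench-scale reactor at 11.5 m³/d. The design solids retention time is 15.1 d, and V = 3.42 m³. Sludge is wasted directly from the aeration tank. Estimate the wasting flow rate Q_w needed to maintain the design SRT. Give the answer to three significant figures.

Q_w ≈ 0.226 m³/d

With mixed-liquor wasting, θ_c = V/Q_w, so Q_w = V/θ_c = 3.420/15.1 = 0.2265 m³/d.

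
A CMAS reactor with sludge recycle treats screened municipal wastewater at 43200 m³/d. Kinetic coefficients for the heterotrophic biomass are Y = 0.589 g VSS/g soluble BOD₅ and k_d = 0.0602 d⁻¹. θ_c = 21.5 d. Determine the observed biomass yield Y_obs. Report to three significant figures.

The observed yield is Y_obs = Y/(1 + k_d·θ_c) = 0.589 / (1 + 0.0602 × 21.5) = 0.589 / 2.294 = 0.2567 g VSS per g soluble BOD₅ removed.

Y_obs ≈ 0.257 g VSS/g soluble BOD₅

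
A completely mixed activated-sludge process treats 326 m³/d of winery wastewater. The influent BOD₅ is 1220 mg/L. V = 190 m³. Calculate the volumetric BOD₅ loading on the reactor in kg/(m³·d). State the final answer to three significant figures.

L_v ≈ 2.09 kg BOD₅/(m³·d)

Volumetric loading L_v = Q·S₀ / V = 326 × 1220 g/m³ / 190.0 m³ = 2093 g/(m³·d) = 2.093 kg BOD₅/(m³·d).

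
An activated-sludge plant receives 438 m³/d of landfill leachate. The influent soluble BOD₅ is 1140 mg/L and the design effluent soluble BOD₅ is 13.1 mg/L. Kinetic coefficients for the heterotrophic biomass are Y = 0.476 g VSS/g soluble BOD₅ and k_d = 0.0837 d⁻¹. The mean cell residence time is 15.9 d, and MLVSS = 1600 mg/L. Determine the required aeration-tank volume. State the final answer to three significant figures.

From the SRT design equation V = Y Q (S₀−S) θ_c / [X (1 + k_d θ_c)] = 0.476 × 438 × (1140 − 13.1) × 15.9 / [1600 × (1 + 0.0837 × 15.9)] = 3.74×10^6 / 3729 = 1002 m³.

V ≈ 1000 m³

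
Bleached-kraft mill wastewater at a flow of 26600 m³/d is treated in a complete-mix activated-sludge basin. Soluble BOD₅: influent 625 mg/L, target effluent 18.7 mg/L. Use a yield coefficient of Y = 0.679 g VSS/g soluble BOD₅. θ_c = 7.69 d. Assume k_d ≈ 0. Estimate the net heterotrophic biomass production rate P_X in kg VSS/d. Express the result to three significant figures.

Since k_d ≈ 0, Y_obs = Y = 0.679 g VSS/g soluble BOD₅.
Q·(S₀ − S) = 26600 × (625 − 18.7) × 10⁻³ = 16128 kg/d removed.
Net biomass production P_X = Y_obs × Q·(S₀ − S) = 0.6790 × 16128 = 10951 kg VSS/d.

P_X ≈ 11000 kg VSS/d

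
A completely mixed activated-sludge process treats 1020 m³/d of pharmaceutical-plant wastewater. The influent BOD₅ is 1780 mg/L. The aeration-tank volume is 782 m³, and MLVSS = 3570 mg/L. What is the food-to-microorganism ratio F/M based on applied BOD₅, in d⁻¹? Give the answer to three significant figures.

F/M ≈ 0.650 d⁻¹

F/M = applied load / biomass = Q·S₀/(V·X) = 1020 × 1780 / (782.0 × 3570) = 0.6503 d⁻¹.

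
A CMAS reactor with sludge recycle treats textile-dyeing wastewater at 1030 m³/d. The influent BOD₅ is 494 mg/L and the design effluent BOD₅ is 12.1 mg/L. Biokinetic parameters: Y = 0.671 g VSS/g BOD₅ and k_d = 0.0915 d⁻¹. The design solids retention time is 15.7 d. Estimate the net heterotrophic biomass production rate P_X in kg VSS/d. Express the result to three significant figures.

P_X ≈ 137 kg VSS/d

The observed yield is Y_obs = Y/(1 + k_d·θ_c) = 0.671 / (1 + 0.0915 × 15.7) = 0.671 / 2.437 = 0.2754 g VSS per g BOD₅ removed.
Q·(S₀ − S) = 1030 × (494 − 12.1) × 10⁻³ = 496.4 kg/d removed.
Net biomass production P_X = Y_obs × Q·(S₀ − S) = 0.2754 × 496.4 = 136.7 kg VSS/d.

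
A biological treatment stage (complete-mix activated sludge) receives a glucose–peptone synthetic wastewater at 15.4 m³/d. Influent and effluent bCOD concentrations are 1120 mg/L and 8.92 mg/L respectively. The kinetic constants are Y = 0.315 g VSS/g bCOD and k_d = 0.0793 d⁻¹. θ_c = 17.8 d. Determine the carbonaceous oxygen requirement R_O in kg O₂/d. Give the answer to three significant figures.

R_O ≈ 13.9 kg O₂/d

Y_obs = Y / (1 + k_d θ_c) = 0.315 / (1 + 0.0793 × 17.8) = 0.315 / 2.412 = 0.1306.
Mass of bCOD removed per day: Q(S₀ − S) = 15.4 × 1111 g/m³ = 17.11 kg/d.
P_X = Y_obs·Q·(S₀ − S) = 0.1306 × 17.11 = 2.235 kg VSS/d.
R_O = Q·(S₀ − S) − 1.42·P_X = 17.11 − 1.42 × 2.235 = 13.94 kg O₂/d.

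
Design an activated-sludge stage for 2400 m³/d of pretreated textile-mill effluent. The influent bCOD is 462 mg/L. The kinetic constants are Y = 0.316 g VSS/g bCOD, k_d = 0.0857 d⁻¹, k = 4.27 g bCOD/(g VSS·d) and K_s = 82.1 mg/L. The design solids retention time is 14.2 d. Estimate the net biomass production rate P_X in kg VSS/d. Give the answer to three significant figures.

From the Monod/SRT balance for a CMAS, S = K_s·(1+k_d θ_c)/[θ_c·(Y k − k_d) − 1] = 82.1 × (1 + 0.0857 × 14.2) / [14.2 × (0.316 × 4.27 − 0.0857) − 1] = 182.0 / 16.94 = 10.74 mg/L.
Correct the yield for decay: Y_obs = Y/(1 + k_d θ_c) = 0.316 / (1 + 0.0857 × 14.2) = 0.316 / 2.217 = 0.1425.
ΔS = 462 − 10.7 = 451.3 mg/L, so the substrate removal rate is 2400 × 451.3/1000 = 1083 kg bCOD/d.
Net biomass production P_X = Y_obs × Q·(S₀ − S) = 0.1425 × 1083 = 154.4 kg VSS/d.

P_X ≈ 154 kg VSS/d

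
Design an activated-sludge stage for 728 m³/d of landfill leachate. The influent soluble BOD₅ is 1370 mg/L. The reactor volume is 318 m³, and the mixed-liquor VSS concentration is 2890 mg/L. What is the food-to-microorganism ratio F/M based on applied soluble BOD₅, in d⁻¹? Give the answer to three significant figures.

F/M ≈ 1.09 d⁻¹

F/M = applied load / biomass = Q·S₀/(V·X) = 728 × 1370 / (318.0 × 2890) = 1.085 d⁻¹.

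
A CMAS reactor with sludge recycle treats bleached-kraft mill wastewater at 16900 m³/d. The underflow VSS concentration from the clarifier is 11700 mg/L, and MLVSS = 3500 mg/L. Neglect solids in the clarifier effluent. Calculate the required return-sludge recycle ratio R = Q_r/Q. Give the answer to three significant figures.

R ≈ 0.427

Solids balance on the clarifier gives (1+R)X = R·X_r, so R = X/(X_r − X) = 3500 / (11700 − 3500) = 0.4268.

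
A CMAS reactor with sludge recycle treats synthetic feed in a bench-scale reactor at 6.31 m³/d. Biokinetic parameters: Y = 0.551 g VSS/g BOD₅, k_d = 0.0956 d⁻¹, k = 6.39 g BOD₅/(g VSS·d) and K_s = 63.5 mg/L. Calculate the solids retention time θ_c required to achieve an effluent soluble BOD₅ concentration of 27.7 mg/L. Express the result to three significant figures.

Specific growth rate at S = 27.7 mg/L: μ = YkS/(K_s+S) = 0.551·6.39·27.7/(63.5+27.7) = 1.069 d⁻¹.
Then 1/θ_c = μ − k_d = 1.069 − 0.0956 = 0.9738 d⁻¹, giving θ_c = 1.027 d.

θ_c ≈ 1.03 d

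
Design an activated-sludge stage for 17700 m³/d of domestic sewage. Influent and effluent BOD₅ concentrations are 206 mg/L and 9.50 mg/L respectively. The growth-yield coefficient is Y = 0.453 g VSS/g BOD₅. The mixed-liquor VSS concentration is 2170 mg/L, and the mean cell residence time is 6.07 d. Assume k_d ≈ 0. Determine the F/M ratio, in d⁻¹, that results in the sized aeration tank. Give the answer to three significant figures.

F/M ≈ 0.381 d⁻¹

V·X = Y·Q·ΔS·θ_c gives V = 0.453 × 17700 × (206 − 9.50) × 6.07 / 2170 = 4407 m³.
F/M = Q·S₀ / (V·X) = 17700 × 206 / (4407 × 2170) = 0.3813 g BOD₅·(g VSS·d)⁻¹.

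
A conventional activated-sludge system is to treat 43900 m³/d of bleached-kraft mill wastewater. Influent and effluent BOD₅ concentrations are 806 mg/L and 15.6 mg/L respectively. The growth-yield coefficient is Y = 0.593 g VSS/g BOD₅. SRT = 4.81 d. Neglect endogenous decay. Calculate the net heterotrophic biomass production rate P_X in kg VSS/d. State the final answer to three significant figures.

Since k_d ≈ 0, Y_obs = Y = 0.593 g VSS/g BOD₅.
Q·(S₀ − S) = 43900 × (806 − 15.6) × 10⁻³ = 34699 kg/d removed.
Biomass produced: P_X = Y_obs·Q·ΔS = 0.5930 × 34699 ≈ 20576 kg VSS/d.

P_X ≈ 20600 kg VSS/d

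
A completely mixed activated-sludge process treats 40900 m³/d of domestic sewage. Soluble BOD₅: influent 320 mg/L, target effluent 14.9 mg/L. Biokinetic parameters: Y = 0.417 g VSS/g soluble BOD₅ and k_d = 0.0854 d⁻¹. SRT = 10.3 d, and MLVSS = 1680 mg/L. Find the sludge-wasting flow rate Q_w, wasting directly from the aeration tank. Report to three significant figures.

Steady-state biomass mass balance: V·X·(1 + k_d·θ_c) = Y·Q·(S₀ − S)·θ_c, so V = 0.417 × 40900 × (320 − 14.9) × 10.3 / [1680 × (1 + 0.0854 × 10.3)] = 5.36×10^7 / 3158 = 16973 m³.
With mixed-liquor wasting, θ_c = V/Q_w, so Q_w = V/θ_c = 16973/10.3 = 1648 m³/d.

Q_w ≈ 1650 m³/d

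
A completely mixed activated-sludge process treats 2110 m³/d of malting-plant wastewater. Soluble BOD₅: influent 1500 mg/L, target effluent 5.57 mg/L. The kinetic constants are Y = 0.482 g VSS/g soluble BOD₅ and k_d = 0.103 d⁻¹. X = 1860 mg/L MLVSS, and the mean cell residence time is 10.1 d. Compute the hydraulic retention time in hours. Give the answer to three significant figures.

Steady-state biomass mass balance: V·X·(1 + k_d·θ_c) = Y·Q·(S₀ − S)·θ_c, so V = 0.482 × 2110 × (1500 − 5.57) × 10.1 / [1860 × (1 + 0.103 × 10.1)] = 1.54×10^7 / 3795 = 4045 m³.
τ = V/Q = 4045/2110 = 1.917 d, or 46.01 h.

τ ≈ 46.0 h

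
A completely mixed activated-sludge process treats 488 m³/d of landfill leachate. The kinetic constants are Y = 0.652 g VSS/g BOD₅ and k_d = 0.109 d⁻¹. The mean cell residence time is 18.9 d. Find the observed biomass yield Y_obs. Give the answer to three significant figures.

Y_obs ≈ 0.213 g VSS/g BOD₅

The observed yield is Y_obs = Y/(1 + k_d·θ_c) = 0.652 / (1 + 0.109 × 18.9) = 0.652 / 3.060 = 0.2131 g VSS per g BOD₅ removed.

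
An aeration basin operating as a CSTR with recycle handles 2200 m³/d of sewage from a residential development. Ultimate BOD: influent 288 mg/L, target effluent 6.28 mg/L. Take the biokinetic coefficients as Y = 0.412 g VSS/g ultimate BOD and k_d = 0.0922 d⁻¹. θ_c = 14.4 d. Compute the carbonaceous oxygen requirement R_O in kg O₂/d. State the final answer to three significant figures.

Y_obs = Y / (1 + k_d θ_c) = 0.412 / (1 + 0.0922 × 14.4) = 0.412 / 2.328 = 0.1770.
Mass of ultimate BOD removed per day: Q(S₀ − S) = 2200 × 281.7 g/m³ = 619.8 kg/d.
P_X = Y_obs·Q·(S₀ − S) = 0.1770 × 619.8 = 109.7 kg VSS/d.
Carbonaceous O₂ demand = substrate oxidised − cell-mass equivalent = 619.8 − 1.42 × 109.7 = 464.0 kg O₂/d.

R_O ≈ 464 kg O₂/d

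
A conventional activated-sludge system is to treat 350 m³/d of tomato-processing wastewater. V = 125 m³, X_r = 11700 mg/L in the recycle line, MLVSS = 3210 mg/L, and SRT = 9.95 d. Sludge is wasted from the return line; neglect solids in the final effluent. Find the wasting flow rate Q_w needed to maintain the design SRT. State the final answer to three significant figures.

Q_w = (V·X)/(θ_c X_r) = 125.0 × 3210 / (9.95 × 11700) = 3.447 m³/d.

Q_w ≈ 3.45 m³/d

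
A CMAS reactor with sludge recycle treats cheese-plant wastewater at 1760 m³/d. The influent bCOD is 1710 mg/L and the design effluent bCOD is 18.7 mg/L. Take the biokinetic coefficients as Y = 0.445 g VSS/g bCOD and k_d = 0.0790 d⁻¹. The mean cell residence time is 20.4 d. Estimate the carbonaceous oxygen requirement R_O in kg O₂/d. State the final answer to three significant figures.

The observed yield is Y_obs = Y/(1 + k_d·θ_c) = 0.445 / (1 + 0.0790 × 20.4) = 0.445 / 2.612 = 0.1704 g VSS per g bCOD removed.
Q·(S₀ − S) = 1760 × (1710 − 18.7) × 10⁻³ = 2977 kg/d removed.
Net sludge production P_X = 0.1704 × 2977 = 507.2 kg VSS/d.
R_O = Q·(S₀ − S) − 1.42·P_X = 2977 − 1.42 × 507.2 = 2256 kg O₂/d.

R_O ≈ 2260 kg O₂/d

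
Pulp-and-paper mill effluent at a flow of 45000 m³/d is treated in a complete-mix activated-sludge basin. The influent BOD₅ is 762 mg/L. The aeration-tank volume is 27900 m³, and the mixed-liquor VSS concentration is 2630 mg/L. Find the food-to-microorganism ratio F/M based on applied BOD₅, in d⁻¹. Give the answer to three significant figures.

Food-to-microorganism ratio F/M = Q S₀ / (V X) = 45000 × 762 / (27900 × 2630) = 0.4673 d⁻¹.

F/M ≈ 0.467 d⁻¹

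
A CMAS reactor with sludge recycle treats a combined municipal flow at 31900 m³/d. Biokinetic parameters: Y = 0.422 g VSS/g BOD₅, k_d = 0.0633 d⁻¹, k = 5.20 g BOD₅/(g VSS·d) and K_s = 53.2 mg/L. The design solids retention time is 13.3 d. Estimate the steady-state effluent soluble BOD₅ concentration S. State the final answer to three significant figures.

For a completely mixed reactor with recycle the Lawrence–McCarty relation gives S = K_s·(1 + k_d·θ_c) / [θ_c·(Y·k − k_d) − 1] = 53.2 × (1 + 0.0633 × 13.3) / [13.3 × (0.422 × 5.20 − 0.0633) − 1] = 97.99 / 27.34 = 3.584 mg/L.

S ≈ 3.58 mg/L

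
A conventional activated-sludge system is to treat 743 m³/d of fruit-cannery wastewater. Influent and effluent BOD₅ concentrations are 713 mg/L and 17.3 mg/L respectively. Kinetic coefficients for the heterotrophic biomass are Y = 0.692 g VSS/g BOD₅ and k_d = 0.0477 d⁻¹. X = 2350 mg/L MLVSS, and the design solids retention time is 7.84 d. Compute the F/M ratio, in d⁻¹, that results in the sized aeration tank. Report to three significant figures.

From the SRT design equation V = Y Q (S₀−S) θ_c / [X (1 + k_d θ_c)] = 0.692 × 743 × (713 − 17.3) × 7.84 / [2350 × (1 + 0.0477 × 7.84)] = 2.8×10^6 / 3229 = 868.5 m³.
F/M = applied load / biomass = Q·S₀/(V·X) = 743 × 713 / (868.5 × 2350) = 0.2596 d⁻¹.

F/M ≈ 0.260 d⁻¹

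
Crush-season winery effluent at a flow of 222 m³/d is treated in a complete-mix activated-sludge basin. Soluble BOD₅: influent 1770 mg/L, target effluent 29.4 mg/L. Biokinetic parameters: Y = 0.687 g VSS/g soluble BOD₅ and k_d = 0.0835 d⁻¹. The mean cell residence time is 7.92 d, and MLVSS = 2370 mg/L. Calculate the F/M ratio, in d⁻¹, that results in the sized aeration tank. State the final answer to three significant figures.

Rearranging the biomass balance for a CMAS with decay, V = Y·Q·ΔS·θ_c / [X·(1+k_d θ_c)] = 0.687 × 222 × (1770 − 29.4) × 7.92 / [2370 × (1 + 0.0835 × 7.92)] = 2.1×10^6 / 3937 = 534.0 m³.
Food-to-microorganism ratio F/M = Q S₀ / (V X) = 222 × 1770 / (534.0 × 2370) = 0.3105 d⁻¹.

F/M ≈ 0.310 d⁻¹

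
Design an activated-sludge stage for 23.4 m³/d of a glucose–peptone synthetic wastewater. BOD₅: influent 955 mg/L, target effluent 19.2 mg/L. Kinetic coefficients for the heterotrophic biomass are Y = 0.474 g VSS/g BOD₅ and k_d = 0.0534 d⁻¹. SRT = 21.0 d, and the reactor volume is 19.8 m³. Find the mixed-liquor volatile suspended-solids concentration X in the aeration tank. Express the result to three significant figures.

From V·X·(1 + k_d·θ_c) = Y·Q·(S₀ − S)·θ_c: X = 0.474 × 23.4 × (955 − 19.2) × 21.0 / [19.8 × (1 + 0.0534 × 21.0)] = 5189 mg/L.

X ≈ 5190 mg/L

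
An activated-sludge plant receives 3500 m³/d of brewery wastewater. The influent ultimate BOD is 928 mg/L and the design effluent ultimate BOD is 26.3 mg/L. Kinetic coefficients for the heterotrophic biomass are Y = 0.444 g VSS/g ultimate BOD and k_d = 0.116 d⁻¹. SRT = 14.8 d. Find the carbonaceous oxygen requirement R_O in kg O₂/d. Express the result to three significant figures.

Observed yield with endogenous decay: Y_obs = Y / (1 + k_d·θ_c) = 0.444 / (1 + 0.116 × 14.8) = 0.444 / 2.717 = 0.1634 g VSS/g ultimate BOD.
Q·(S₀ − S) = 3500 × (928 − 26.3) × 10⁻³ = 3156 kg/d removed.
Net sludge production P_X = 0.1634 × 3156 = 515.8 kg VSS/d.
R_O = Q·ΔS − 1.42 P_X = 3156 − 732.4 = 2424 kg O₂/d.

R_O ≈ 2420 kg O₂/d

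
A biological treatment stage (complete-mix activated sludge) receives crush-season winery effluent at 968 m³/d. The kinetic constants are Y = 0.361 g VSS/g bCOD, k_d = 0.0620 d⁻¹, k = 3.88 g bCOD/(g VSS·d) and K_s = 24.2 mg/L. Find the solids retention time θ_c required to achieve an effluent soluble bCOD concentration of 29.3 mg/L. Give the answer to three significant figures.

From 1/θ_c = Y·k·S/(K_s + S) − k_d: Y·k·S/(K_s+S) = 0.361 × 3.88 × 29.3 / (24.2 + 29.3) = 0.7671 d⁻¹.
1/θ_c = 0.7671 − 0.0620 = 0.7051 d⁻¹, so θ_c = 1.418 d.

θ_c ≈ 1.42 d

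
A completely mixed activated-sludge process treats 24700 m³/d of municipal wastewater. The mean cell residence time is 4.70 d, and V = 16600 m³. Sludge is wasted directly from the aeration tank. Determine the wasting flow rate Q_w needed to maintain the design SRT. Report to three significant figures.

Q_w ≈ 3530 m³/d

For wasting at MLVSS concentration, Q_w = V/θ_c = 16600/4.70 = 3532 m³/d.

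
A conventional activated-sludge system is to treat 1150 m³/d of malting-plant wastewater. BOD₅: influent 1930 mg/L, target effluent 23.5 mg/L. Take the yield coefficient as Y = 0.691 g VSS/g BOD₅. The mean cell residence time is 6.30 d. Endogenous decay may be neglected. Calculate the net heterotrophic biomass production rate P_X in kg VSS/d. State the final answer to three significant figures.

With endogenous decay neglected, the observed yield equals the true yield: Y_obs = Y = 0.691 g VSS/g BOD₅.
Mass of BOD₅ removed per day: Q(S₀ − S) = 1150 × 1906 g/m³ = 2192 kg/d.
P_X = Y_obs · Q(S₀ − S) = 0.6910 × 2192 = 1515 kg VSS/d.

P_X ≈ 1520 kg VSS/d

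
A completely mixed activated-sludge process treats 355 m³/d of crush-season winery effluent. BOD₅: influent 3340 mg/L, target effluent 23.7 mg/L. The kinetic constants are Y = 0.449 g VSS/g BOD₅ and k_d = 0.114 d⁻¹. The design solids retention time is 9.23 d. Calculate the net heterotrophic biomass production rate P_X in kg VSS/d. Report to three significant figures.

P_X ≈ 258 kg VSS/d

Observed yield with endogenous decay: Y_obs = Y / (1 + k_d·θ_c) = 0.449 / (1 + 0.114 × 9.23) = 0.449 / 2.052 = 0.2188 g VSS/g BOD₅.
Mass of BOD₅ removed per day: Q(S₀ − S) = 355 × 3316 g/m³ = 1177 kg/d.
Net biomass production P_X = Y_obs × Q·(S₀ − S) = 0.2188 × 1177 = 257.6 kg VSS/d.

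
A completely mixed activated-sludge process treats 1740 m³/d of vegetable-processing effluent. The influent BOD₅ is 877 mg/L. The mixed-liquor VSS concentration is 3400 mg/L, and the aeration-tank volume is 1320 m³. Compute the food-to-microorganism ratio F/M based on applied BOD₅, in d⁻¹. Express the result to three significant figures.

F/M = applied load / biomass = Q·S₀/(V·X) = 1740 × 877 / (1320 × 3400) = 0.3400 d⁻¹.

F/M ≈ 0.340 d⁻¹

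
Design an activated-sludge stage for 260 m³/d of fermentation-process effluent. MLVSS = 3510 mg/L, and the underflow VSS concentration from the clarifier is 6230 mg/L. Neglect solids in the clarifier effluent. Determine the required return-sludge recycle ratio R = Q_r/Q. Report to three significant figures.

R ≈ 1.29

Mass balance around the secondary clarifier (neglecting effluent solids): R = X / (X_r − X) = 3510 / (6230 − 3510) = 1.290.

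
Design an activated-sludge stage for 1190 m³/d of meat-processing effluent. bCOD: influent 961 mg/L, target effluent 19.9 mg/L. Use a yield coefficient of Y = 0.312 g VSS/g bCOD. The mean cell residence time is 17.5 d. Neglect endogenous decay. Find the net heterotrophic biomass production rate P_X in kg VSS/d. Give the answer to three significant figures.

No decay correction is needed, so Y_obs = Y = 0.312.
Mass of bCOD removed per day: Q(S₀ − S) = 1190 × 941.1 g/m³ = 1120 kg/d.
So the net sludge growth is P_X = 0.3120 × 1120 = 349.4 kg VSS/d.

P_X ≈ 349 kg VSS/d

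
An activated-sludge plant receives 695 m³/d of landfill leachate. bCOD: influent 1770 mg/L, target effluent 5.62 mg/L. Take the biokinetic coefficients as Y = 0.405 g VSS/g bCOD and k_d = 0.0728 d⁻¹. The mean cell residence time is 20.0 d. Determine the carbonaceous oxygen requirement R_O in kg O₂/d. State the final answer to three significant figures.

R_O ≈ 939 kg O₂/d

The observed yield is Y_obs = Y/(1 + k_d·θ_c) = 0.405 / (1 + 0.0728 × 20.0) = 0.405 / 2.456 = 0.1649 g VSS per g bCOD removed.
Q·(S₀ − S) = 695 × (1770 − 5.62) × 10⁻³ = 1226 kg/d removed.
Net sludge production P_X = 0.1649 × 1226 = 202.2 kg VSS/d.
Carbonaceous O₂ demand = substrate oxidised − cell-mass equivalent = 1226 − 1.42 × 202.2 = 939.1 kg O₂/d.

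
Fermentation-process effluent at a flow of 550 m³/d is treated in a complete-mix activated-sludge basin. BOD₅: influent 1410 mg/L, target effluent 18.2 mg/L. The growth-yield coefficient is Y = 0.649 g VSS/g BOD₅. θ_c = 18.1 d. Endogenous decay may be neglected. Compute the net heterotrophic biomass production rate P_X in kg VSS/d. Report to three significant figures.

With endogenous decay neglected, the observed yield equals the true yield: Y_obs = Y = 0.649 g VSS/g BOD₅.
Q·(S₀ − S) = 550 × (1410 − 18.2) × 10⁻³ = 765.5 kg/d removed.
Biomass produced: P_X = Y_obs·Q·ΔS = 0.6490 × 765.5 ≈ 496.8 kg VSS/d.

P_X ≈ 497 kg VSS/d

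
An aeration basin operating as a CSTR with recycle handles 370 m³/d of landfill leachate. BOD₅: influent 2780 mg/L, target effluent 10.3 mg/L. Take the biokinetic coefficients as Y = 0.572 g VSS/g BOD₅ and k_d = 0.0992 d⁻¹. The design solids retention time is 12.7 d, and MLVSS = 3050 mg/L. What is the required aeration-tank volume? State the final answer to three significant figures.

V ≈ 1080 m³

Rearranging the biomass balance for a CMAS with decay, V = Y·Q·ΔS·θ_c / [X·(1+k_d θ_c)] = 0.572 × 370 × (2780 − 10.3) × 12.7 / [3050 × (1 + 0.0992 × 12.7)] = 7.44×10^6 / 6893 = 1080 m³.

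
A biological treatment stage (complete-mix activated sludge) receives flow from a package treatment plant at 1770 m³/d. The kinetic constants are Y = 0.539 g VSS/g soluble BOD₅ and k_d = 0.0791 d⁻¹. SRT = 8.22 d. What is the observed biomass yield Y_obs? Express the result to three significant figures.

Observed yield with endogenous decay: Y_obs = Y / (1 + k_d·θ_c) = 0.539 / (1 + 0.0791 × 8.22) = 0.539 / 1.650 = 0.3266 g VSS/g soluble BOD₅.

Y_obs ≈ 0.327 g VSS/g soluble BOD₅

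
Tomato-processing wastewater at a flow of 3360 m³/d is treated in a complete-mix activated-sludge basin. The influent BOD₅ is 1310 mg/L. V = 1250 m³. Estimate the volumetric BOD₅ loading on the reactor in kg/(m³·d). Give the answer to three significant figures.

Volumetric loading L_v = Q·S₀ / V = 3360 × 1310 g/m³ / 1250 m³ = 3521 g/(m³·d) = 3.521 kg BOD₅/(m³·d).

L_v ≈ 3.52 kg BOD₅/(m³·d)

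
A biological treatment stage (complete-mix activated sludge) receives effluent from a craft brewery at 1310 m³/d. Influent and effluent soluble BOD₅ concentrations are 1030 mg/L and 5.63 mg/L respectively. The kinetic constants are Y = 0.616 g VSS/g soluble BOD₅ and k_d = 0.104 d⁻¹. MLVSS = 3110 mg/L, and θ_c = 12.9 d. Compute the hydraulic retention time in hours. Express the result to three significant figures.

From the SRT design equation V = Y Q (S₀−S) θ_c / [X (1 + k_d θ_c)] = 0.616 × 1310 × (1030 − 5.63) × 12.9 / [3110 × (1 + 0.104 × 12.9)] = 1.07×10^7 / 7282 = 1464 m³.
HRT = V/Q = 1464 m³ / 1310 m³·d⁻¹ = 1.118 d × 24 = 26.83 h.

τ ≈ 26.8 h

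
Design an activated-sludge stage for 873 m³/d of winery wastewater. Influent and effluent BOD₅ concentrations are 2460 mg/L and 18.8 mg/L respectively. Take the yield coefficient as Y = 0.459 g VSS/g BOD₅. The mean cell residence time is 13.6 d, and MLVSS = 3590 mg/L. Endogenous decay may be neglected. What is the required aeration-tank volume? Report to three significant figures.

V ≈ 3710 m³

V·X = Y·Q·ΔS·θ_c gives V = 0.459 × 873 × (2460 − 18.8) × 13.6 / 3590 = 3706 m³.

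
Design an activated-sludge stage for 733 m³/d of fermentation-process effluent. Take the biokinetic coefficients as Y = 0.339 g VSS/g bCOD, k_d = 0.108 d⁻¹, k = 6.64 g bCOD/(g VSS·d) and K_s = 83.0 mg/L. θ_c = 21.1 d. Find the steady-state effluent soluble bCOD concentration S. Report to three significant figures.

S ≈ 6.15 mg/L

From the Monod/SRT balance for a CMAS, S = K_s·(1+k_d θ_c)/[θ_c·(Y k − k_d) − 1] = 83.0 × (1 + 0.108 × 21.1) / [21.1 × (0.339 × 6.64 − 0.108) − 1] = 272.1 / 44.22 = 6.155 mg/L.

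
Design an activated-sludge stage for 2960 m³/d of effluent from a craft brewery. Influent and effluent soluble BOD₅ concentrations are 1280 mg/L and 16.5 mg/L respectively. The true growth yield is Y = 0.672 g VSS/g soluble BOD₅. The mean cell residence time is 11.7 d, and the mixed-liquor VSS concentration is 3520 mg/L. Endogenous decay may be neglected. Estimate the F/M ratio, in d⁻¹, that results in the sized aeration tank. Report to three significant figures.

F/M ≈ 0.129 d⁻¹

Biomass mass balance (decay neglected): V·X = Y·Q·(S₀ − S)·θ_c, so V = 0.672 × 2960 × (1280 − 16.5) × 11.7 / 3520 = 8354 m³.
Food-to-microorganism ratio F/M = Q S₀ / (V X) = 2960 × 1280 / (8354 × 3520) = 0.1288 d⁻¹.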